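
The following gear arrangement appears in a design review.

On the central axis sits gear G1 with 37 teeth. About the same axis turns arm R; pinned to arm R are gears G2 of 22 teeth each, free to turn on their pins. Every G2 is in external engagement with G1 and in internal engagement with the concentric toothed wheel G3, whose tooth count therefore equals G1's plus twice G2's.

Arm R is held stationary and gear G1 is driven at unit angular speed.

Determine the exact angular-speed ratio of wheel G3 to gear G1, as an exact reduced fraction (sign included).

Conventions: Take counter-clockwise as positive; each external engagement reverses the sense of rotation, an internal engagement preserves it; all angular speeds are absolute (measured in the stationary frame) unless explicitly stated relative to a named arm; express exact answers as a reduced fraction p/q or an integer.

planetary set (37T centre, 22T on arm, 81T internal) — Willis relation
ring teeth: 37 + 2·22 = 81
37(ω_sun−ω_arm) = −81(ω_ring−ω_arm),  ω_arm = 0, ω_sun = 1
ω_ring = 0 − (37/81)(1−0) = -37/81
ω_out/ω_in = -37/81

-37/81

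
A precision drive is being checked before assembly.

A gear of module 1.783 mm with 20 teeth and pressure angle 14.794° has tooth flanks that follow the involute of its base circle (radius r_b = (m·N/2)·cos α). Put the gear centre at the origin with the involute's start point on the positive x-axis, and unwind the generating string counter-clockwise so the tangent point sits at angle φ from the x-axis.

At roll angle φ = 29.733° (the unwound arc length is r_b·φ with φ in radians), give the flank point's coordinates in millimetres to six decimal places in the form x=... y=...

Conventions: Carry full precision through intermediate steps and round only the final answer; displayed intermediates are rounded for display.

single-mesh involute tooth geometry (20T wheel at module 1.783)
pitch radius r_p = m·N/2 = 1.783·20/2 = 17.830000
base radius r_b = r_p·cos α = 17.830000·cos 14.794° = 17.238938
roll angle φ = 29.733° = 0.51893875 rad
x = r_b·(cos φ + φ·sin φ) = 19.406188
y = r_b·(sin φ − φ·cos φ) = 0.781622

x=19.406188 y=0.781622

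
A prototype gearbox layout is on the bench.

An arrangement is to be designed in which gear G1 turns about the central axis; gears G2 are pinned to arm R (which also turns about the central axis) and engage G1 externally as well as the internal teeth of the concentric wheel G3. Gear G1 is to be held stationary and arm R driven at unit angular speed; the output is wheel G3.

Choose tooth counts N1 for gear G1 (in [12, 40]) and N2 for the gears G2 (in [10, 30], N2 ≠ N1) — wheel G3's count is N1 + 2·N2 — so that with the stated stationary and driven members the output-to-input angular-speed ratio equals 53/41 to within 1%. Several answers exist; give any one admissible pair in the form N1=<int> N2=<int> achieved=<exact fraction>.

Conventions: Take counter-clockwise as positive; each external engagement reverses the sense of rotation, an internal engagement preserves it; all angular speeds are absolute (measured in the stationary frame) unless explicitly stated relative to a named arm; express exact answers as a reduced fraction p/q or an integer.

N1=24 N2=29 achieved=53/41

design class (target 53/41): planetary set
Willis with ω_sun = 0: ω_ring/ω_arm = (N1+N3)/N3; set equal to 53/41  ⇒  N3/N1 = 1/(53/41 − 1) = 41/12
N3 = N1 + 2·N2  ⇒  N2/N1 = (N3/N1 − 1)/2 = (41/12 − 1)/2 = 29/24
smallest multiple with N1 ≥ 12 and N2 ≥ 10: k = 1  ⇒  N1 = 1·24 = 24, N2 = 1·29 = 29 (N1 ≤ 40, N2 ≤ 30, N2 ≠ N1 ✓), N3 = 24 + 2·29 = 82
check: (N1+N3)/N3 with N1 = 24, N3 = 82 gives 53/41; |achieved − target| = 0 ≤ 53/4100 ✓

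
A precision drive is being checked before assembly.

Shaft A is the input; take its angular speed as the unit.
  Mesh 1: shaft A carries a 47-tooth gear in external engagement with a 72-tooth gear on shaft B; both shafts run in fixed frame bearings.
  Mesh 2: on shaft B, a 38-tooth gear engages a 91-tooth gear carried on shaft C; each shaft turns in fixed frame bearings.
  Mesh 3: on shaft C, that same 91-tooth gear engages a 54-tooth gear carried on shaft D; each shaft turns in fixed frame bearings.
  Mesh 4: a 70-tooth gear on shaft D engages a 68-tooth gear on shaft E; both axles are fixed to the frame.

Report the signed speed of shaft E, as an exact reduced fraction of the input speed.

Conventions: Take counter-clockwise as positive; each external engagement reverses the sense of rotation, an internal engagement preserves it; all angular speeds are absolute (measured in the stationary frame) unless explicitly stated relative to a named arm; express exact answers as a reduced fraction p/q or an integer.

4-mesh fixed-axis compound train (all bearings frame-fixed)
mesh 1 [47T→72T]: |ω|/ω_in = 1×47/72 = 47/72, sense flips to −
mesh 2 [38T→91T]: |ω|/ω_in = (47/72)×38/91 = 893/3276, sense flips to +
mesh 3 [91T→54T]: |ω|/ω_in = (893/3276)×91/54 = 893/1944, sense flips to −
mesh 4 [70T→68T]: |ω|/ω_in = (893/1944)×70/68 = 31255/66096, sense flips to +
signed output speed (× input speed) = 31255/66096

31255/66096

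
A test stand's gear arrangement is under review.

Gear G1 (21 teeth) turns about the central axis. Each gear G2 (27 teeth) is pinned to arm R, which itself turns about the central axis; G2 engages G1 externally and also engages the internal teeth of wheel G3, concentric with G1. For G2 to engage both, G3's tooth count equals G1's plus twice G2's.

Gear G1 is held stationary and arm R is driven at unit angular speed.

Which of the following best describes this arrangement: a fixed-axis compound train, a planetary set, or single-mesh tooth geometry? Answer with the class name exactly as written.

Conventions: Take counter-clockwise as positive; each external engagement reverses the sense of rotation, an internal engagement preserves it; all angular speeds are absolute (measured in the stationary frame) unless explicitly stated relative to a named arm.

topology: planetary set — G1 21T / G2 27T / G3 75T, arm = carrier (Willis)
classification: planetary set

planetary set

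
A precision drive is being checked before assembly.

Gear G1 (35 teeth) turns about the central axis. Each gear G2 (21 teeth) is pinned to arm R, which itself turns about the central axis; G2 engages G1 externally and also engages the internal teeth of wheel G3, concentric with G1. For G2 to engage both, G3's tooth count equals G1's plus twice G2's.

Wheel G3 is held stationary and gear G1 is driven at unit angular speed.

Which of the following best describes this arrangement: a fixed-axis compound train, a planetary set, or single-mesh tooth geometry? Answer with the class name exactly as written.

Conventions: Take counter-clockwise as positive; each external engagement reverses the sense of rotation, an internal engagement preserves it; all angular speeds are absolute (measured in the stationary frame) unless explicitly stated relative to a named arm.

topology: planetary set — G1 35T / G2 21T / G3 77T, arm = carrier (Willis)
classification: planetary set

planetary set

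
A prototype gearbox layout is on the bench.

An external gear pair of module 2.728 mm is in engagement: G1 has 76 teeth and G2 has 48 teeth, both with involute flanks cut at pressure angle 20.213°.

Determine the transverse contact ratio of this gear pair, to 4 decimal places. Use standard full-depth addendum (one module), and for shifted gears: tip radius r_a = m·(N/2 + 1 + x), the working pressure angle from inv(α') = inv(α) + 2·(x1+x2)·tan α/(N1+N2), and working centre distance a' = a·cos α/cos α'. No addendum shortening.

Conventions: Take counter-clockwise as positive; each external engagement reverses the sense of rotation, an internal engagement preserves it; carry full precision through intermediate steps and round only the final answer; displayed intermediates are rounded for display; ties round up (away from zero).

class = single-mesh tooth geometry [involute pair 76T × 48T, m = 2.728]
base radii: r_b1 = 97.279817, r_b2 = 61.439884
tip radii: r_a1 = 106.392000, r_a2 = 68.200000
no profile shift: α' = α, a' = a
action lengths: √(r_a1²−r_b1²) = 43.080099, √(r_a2²−r_b2²) = 29.603727
base pitch p_b = π·m·cos α = 8.042462
CR = (43.080099 + 29.603727 − 169.136000·sin 20.21300°)/8.042462 = 1.771280
contact ratio ≈ 1.7713

1.7713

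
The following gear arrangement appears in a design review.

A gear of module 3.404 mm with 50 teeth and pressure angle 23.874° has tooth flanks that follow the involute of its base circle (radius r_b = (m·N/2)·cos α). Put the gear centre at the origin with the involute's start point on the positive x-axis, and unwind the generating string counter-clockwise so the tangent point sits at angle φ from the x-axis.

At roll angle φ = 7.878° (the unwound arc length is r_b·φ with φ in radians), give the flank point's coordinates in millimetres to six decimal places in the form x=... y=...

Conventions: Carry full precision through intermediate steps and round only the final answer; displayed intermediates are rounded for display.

x=78.550774 y=0.067301

class = single-mesh tooth geometry [base-circle involute, m = 3.404, 50T]
pitch radius r_p = m·N/2 = 3.404·50/2 = 85.100000
base radius r_b = r_p·cos α = 85.100000·cos 23.874° = 77.818649
roll angle φ = 7.878° = 0.13749704 rad
x = r_b·(cos φ + φ·sin φ) = 78.550774
y = r_b·(sin φ − φ·cos φ) = 0.067301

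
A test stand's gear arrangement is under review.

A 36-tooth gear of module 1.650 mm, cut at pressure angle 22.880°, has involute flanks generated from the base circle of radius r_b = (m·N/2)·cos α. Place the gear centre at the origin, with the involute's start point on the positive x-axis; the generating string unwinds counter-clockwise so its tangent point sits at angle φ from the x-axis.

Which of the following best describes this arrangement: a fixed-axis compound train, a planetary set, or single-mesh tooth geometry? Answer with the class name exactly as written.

recognized (one wheel, involute flank): single-mesh tooth geometry, m = 1.650, N = 36
classification: single-mesh tooth geometry

single-mesh tooth geometry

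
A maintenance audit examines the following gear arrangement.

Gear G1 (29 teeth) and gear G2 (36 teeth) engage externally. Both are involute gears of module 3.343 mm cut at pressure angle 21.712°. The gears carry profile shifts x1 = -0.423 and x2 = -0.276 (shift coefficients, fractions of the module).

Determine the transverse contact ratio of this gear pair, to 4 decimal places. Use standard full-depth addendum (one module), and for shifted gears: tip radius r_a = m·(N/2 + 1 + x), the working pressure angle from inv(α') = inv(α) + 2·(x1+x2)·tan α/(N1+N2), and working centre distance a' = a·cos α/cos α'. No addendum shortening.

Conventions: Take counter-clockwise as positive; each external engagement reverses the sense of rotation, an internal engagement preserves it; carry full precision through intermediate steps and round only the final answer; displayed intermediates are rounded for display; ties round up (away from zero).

class = single-mesh tooth geometry [involute pair 29T × 36T, m = 3.343]
base radii: r_b1 = 45.034553, r_b2 = 55.904962
tip radii: r_a1 = 50.402411, r_a2 = 62.594332
inv(α') = inv(21.712°) + 2·(-0.423-0.276)·tan α/(29+36) = 0.01068090  ⇒  α' = 17.95673°
a' = a·cos α / cos α' = 108.6475·cos 21.712°/cos 17.95673° = 106.108080
action lengths: √(r_a1²−r_b1²) = 22.633870, √(r_a2²−r_b2²) = 28.154673
base pitch p_b = π·m·cos α = 9.757257
CR = (22.633870 + 28.154673 − 106.108080·sin 17.95673°)/9.757257 = 1.852525
contact ratio ≈ 1.8525

1.8525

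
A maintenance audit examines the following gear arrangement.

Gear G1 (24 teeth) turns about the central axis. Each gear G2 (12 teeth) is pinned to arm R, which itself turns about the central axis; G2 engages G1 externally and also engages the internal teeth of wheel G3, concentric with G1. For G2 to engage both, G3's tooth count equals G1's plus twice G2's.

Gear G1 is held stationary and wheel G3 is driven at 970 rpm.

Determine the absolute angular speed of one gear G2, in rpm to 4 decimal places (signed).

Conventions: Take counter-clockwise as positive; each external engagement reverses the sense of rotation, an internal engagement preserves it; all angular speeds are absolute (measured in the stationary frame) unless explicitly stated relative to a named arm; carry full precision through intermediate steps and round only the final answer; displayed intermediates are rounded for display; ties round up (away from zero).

+1940.0000 rpm

planetary set (24T centre, 12T on arm, 48T internal) — Willis relation
normalise by the input: solve with ω_ring = 1, then scale by 970 rpm
ring teeth: 24 + 2·12 = 48
24(ω_sun−ω_arm) = −48(ω_ring−ω_arm),  ω_sun = 0, ω_ring = 1
24(0−ω_arm) = −48(1−ω_arm)  ⇒  72·ω_arm = 48  ⇒  ω_arm = 2/3
sun–planet mesh: 24·(0−2/3) = −12·(ω_p−ω_arm)  ⇒  ω_p−ω_arm = 4/3
ω_p = 2/3 + 4/3 = 2
scale: ω_p = 2 × 970 rpm = +1940.0000 rpm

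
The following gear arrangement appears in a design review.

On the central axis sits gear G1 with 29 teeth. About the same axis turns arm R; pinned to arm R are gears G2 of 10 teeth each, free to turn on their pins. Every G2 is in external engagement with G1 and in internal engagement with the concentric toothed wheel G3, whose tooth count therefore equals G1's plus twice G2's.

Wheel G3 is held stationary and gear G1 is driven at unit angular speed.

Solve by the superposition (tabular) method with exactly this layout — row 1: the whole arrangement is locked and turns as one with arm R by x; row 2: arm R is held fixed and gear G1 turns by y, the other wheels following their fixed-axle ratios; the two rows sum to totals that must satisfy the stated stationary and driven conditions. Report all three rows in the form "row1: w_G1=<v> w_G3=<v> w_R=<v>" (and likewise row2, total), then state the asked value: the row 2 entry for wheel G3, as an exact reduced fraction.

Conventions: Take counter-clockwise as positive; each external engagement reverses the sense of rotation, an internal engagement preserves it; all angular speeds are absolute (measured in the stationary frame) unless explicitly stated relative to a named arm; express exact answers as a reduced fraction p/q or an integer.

row1: w_G1=29/78 w_G3=29/78 w_R=29/78
row2: w_G1=49/78 w_G3=-29/78 w_R=0
total: w_G1=1 w_G3=0 w_R=29/78
asked value: -29/78

class = planetary set [G3 = 29+2·10 = 49; Willis about the carrier]
superposition row 1 [locked train]: every member turns x
row 2 (arm held, sun turns y): ω_ring = −(29/49)·y, ω_arm = 0
boundary: total ω_ring = x − (29/49)·y = 0 and total ω_sun = x + y = 1  ⇒  y = 49/78, x = 29/78
row 2 ring = −(29/49)·49/78 = -29/78
totals (row 1 + row 2): sun 29/78 + 49/78 = 1, ring 29/78 + (-29/78) = 0, arm 29/78 + 0 = 29/78
asked cell (row2, ring) = -29/78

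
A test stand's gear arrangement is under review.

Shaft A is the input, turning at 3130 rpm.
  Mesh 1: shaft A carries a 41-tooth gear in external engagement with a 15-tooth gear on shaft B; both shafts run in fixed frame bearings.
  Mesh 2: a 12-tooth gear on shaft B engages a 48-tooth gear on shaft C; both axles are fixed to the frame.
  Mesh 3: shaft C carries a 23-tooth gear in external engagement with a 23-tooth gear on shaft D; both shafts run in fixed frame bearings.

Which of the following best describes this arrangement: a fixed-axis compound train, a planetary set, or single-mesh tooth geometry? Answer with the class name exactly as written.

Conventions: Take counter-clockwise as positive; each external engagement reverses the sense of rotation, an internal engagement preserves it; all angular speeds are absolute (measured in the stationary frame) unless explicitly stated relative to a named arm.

fixed-axis compound train

class = fixed-axis compound train [3 meshes; 3 ratios multiply, 3 sense flips]
classification: fixed-axis compound train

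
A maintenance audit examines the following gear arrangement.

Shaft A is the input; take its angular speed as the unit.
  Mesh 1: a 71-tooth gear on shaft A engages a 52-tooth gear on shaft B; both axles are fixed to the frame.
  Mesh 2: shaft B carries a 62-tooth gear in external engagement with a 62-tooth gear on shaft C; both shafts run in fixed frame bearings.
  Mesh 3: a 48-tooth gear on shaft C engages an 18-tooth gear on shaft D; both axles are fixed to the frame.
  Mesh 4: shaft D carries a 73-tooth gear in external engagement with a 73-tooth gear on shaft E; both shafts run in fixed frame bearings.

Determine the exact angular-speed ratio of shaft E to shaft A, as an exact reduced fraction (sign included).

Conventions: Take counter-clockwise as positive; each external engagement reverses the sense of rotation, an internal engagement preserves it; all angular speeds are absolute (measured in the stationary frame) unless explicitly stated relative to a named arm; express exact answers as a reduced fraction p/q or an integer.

142/39

class = fixed-axis compound train [4 meshes; 4 ratios multiply, 4 sense flips]
mesh 1 [71T→52T]: running ratio 71/52, sense −
mesh 2 [62T→62T]: running ratio 71/52, sense +
mesh 3 [48T→18T]: running ratio 142/39, sense −
mesh 4 [73T→73T]: running ratio 142/39, sense +
ω_out/ω_in = 142/39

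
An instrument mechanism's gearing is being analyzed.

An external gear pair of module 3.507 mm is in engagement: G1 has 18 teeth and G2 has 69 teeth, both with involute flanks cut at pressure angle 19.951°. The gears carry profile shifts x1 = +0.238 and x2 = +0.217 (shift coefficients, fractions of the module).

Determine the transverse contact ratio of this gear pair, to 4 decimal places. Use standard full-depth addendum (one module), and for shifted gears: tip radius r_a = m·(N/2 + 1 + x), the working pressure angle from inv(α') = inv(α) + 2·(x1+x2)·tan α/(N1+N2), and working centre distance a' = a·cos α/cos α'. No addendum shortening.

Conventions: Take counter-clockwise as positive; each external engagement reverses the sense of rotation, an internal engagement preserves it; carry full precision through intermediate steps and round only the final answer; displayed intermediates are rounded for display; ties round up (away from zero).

single-mesh involute tooth geometry (18T engaging 69T at module 3.507)
base radii: r_b1 = 29.668740, r_b2 = 113.730168
tip radii: r_a1 = 35.904666, r_a2 = 125.259519
inv(α') = inv(19.951°) + 2·(+0.238+0.217)·tan α/(18+69) = 0.01858831  ⇒  α' = 21.47176°
a' = a·cos α / cos α' = 152.5545·cos 19.951°/cos 21.47176° = 154.093270
action lengths: √(r_a1²−r_b1²) = 20.221546, √(r_a2²−r_b2²) = 52.491866
base pitch p_b = π·m·cos α = 10.356344
CR = (20.221546 + 52.491866 − 154.093270·sin 21.47176°)/10.356344 = 1.574757
contact ratio ≈ 1.5748

1.5748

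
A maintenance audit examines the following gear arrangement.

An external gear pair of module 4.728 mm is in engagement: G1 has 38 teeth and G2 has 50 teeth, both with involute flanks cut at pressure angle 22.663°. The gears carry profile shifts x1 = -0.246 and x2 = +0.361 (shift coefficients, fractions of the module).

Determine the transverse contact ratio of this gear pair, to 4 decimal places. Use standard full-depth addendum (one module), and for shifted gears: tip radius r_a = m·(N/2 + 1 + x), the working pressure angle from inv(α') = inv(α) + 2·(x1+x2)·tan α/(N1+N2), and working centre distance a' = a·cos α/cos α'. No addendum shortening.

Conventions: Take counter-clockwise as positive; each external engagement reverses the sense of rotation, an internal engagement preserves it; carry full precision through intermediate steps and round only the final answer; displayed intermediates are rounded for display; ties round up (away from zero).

1.5894

single-mesh involute tooth geometry (38T engaging 50T at module 4.728)
base radii: r_b1 = 82.895811, r_b2 = 109.073436
tip radii: r_a1 = 93.396912, r_a2 = 124.634808
inv(α') = inv(22.663°) + 2·(-0.246+0.361)·tan α/(38+50) = 0.02309785  ⇒  α' = 23.01550°
a' = a·cos α / cos α' = 208.0320·cos 22.663°/cos 23.01550° = 208.571734
action lengths: √(r_a1²−r_b1²) = 43.026360, √(r_a2²−r_b2²) = 60.306061
base pitch p_b = π·m·cos α = 13.706572
CR = (43.026360 + 60.306061 − 208.571734·sin 23.01550°)/13.706572 = 1.589386
contact ratio ≈ 1.5894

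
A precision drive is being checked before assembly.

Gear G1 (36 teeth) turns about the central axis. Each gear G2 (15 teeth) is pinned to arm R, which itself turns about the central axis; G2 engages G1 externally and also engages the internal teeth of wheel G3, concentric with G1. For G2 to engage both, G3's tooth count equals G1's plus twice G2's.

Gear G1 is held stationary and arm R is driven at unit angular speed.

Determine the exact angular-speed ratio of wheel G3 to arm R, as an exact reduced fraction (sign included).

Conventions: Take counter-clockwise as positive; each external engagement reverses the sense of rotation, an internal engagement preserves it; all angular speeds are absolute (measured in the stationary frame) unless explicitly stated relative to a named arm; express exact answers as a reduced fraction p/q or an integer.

class = planetary set [G3 = 36+2·15 = 66; Willis about the carrier]
ring teeth: 36 + 2·15 = 66
36(ω_sun−ω_arm) = −66(ω_ring−ω_arm),  ω_sun = 0, ω_arm = 1
ω_ring = 1 − (36/66)(0−1) = 17/11
ω_out/ω_in = 17/11

17/11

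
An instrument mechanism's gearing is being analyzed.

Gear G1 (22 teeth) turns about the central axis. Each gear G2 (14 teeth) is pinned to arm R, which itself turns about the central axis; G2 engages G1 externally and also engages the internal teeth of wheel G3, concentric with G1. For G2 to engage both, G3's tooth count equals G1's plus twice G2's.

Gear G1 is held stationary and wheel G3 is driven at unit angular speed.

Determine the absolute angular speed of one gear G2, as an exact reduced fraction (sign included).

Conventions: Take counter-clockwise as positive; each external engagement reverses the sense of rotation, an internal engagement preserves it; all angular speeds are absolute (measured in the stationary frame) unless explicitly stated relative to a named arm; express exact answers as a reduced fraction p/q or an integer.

25/14

recognized (axles ride arm R): planetary set, 22/14/50 teeth
ring teeth: 22 + 2·14 = 50
22(ω_sun−ω_arm) = −50(ω_ring−ω_arm),  ω_sun = 0, ω_ring = 1
22(0−ω_arm) = −50(1−ω_arm)  ⇒  72·ω_arm = 50  ⇒  ω_arm = 25/36
sun–planet mesh: 22·(0−25/36) = −14·(ω_p−ω_arm)  ⇒  ω_p−ω_arm = 275/252
ω_p = 25/36 + 275/252 = 25/14
exact speed ratio = 25/14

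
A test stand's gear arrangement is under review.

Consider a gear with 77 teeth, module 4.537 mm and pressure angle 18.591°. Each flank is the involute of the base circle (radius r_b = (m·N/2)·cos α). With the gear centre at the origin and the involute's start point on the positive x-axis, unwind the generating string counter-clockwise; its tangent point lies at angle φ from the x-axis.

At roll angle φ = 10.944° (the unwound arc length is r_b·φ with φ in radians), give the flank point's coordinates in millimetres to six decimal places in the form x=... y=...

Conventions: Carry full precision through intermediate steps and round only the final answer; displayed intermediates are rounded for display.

x=168.552403 y=0.383185

recognized (one wheel, involute flank): single-mesh tooth geometry, m = 4.537, N = 77
pitch radius r_p = m·N/2 = 4.537·77/2 = 174.674500
base radius r_b = r_p·cos α = 174.674500·cos 18.591° = 165.559723
roll angle φ = 10.944° = 0.19100883 rad
x = r_b·(cos φ + φ·sin φ) = 168.552403
y = r_b·(sin φ − φ·cos φ) = 0.383185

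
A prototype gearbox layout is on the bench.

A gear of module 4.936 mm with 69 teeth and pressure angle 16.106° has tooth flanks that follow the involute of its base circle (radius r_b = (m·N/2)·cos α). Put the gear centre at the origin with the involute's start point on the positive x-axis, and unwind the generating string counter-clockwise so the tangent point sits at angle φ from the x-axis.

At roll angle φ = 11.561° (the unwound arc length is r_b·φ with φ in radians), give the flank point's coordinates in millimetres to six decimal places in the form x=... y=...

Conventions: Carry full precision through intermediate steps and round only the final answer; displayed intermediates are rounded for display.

x=166.904816 y=0.446203

recognized (one wheel, involute flank): single-mesh tooth geometry, m = 4.936, N = 69
pitch radius r_p = m·N/2 = 4.936·69/2 = 170.292000
base radius r_b = r_p·cos α = 170.292000·cos 16.106° = 163.608057
roll angle φ = 11.561° = 0.20177751 rad
x = r_b·(cos φ + φ·sin φ) = 166.904816
y = r_b·(sin φ − φ·cos φ) = 0.446203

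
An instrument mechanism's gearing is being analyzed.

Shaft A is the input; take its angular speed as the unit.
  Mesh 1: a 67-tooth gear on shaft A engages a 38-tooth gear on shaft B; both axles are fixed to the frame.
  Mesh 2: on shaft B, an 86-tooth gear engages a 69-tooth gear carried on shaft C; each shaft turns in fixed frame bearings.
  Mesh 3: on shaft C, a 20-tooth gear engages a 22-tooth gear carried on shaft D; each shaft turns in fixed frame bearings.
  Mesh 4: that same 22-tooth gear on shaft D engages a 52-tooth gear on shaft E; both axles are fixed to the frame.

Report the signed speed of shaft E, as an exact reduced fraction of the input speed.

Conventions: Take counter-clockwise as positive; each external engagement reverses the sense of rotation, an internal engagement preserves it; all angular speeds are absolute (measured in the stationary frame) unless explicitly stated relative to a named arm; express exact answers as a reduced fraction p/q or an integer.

14405/17043

4-mesh fixed-axis compound train (all bearings frame-fixed)
mesh 1 [67T→38T]: |ω|/ω_in = 1×67/38 = 67/38, sense flips to −
mesh 2 [86T→69T]: |ω|/ω_in = (67/38)×86/69 = 2881/1311, sense flips to +
mesh 3 [20T→22T]: |ω|/ω_in = (2881/1311)×20/22 = 28810/14421, sense flips to −
mesh 4 [22T→52T]: |ω|/ω_in = (28810/14421)×22/52 = 14405/17043, sense flips to +
signed output speed (× input speed) = 14405/17043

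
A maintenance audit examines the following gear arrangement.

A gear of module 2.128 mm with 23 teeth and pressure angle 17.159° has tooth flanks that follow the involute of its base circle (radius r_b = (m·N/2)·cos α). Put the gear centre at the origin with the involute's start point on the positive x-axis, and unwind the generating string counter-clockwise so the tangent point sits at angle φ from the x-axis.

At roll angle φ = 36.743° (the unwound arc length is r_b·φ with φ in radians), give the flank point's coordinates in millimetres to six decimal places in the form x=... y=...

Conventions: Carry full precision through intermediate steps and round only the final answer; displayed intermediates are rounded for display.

topology: single-mesh involute geometry — m = 2.128, N = 23
pitch radius r_p = m·N/2 = 2.128·23/2 = 24.472000
base radius r_b = r_p·cos α = 24.472000·cos 17.159° = 23.382744
roll angle φ = 36.743° = 0.64128633 rad
x = r_b·(cos φ + φ·sin φ) = 27.707652
y = r_b·(sin φ − φ·cos φ) = 1.972258

x=27.707652 y=1.972258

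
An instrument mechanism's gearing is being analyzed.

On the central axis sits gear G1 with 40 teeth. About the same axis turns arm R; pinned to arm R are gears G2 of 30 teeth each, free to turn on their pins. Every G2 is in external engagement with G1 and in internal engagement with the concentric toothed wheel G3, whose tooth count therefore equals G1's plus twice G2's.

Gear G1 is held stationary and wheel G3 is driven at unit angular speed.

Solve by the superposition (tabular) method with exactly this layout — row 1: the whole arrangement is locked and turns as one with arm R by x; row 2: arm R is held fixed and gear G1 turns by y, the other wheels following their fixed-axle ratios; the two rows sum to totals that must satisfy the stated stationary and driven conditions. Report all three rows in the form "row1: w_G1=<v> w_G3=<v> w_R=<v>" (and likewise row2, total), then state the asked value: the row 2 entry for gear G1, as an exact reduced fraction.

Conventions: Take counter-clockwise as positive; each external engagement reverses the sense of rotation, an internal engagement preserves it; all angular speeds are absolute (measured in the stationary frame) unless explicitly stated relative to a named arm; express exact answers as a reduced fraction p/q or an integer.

row1: w_G1=5/7 w_G3=5/7 w_R=5/7
row2: w_G1=-5/7 w_G3=2/7 w_R=0
total: w_G1=0 w_G3=1 w_R=5/7
asked value: -5/7

planetary set (40T centre, 30T on arm, 100T internal) — Willis relation
row 1 (train locked, turned with arm): all members turn x
row 2: sun turns y, ring = −(40/100)·y, arm 0
boundary: total ω_sun = x + y = 0 and total ω_ring = x − (40/100)·y = 1  ⇒  y = -5/7, x = 5/7
row 2 ring = −(40/100)·(-5/7) = 2/7
totals (row 1 + row 2): sun 5/7 + (-5/7) = 0, ring 5/7 + 2/7 = 1, arm 5/7 + 0 = 5/7
asked cell (row2, sun) = -5/7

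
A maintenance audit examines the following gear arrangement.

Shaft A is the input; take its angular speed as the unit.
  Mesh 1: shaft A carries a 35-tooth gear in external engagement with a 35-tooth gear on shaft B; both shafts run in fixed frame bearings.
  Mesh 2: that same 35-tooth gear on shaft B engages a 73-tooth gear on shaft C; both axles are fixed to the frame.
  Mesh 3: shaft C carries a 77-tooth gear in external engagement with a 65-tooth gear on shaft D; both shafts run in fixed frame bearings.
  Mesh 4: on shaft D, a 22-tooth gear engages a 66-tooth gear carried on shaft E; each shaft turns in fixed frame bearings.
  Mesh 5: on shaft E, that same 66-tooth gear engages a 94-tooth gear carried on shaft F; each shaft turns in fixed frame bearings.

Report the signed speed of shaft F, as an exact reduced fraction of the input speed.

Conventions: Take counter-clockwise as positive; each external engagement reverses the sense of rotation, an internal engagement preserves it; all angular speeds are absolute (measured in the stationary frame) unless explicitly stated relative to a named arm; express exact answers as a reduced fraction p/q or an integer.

5-mesh fixed-axis compound train (all bearings frame-fixed)
mesh 1 [35T→35T]: |ω|/ω_in = 1×35/35 = 1, sense flips to −
mesh 2 [35T→73T]: |ω|/ω_in = 1×35/73 = 35/73, sense flips to +
mesh 3 [77T→65T]: |ω|/ω_in = (35/73)×77/65 = 539/949, sense flips to −
mesh 4 [22T→66T]: |ω|/ω_in = (539/949)×22/66 = 539/2847, sense flips to +
mesh 5 [66T→94T]: |ω|/ω_in = (539/2847)×66/94 = 5929/44603, sense flips to −
signed output speed (× input speed) = -5929/44603

-5929/44603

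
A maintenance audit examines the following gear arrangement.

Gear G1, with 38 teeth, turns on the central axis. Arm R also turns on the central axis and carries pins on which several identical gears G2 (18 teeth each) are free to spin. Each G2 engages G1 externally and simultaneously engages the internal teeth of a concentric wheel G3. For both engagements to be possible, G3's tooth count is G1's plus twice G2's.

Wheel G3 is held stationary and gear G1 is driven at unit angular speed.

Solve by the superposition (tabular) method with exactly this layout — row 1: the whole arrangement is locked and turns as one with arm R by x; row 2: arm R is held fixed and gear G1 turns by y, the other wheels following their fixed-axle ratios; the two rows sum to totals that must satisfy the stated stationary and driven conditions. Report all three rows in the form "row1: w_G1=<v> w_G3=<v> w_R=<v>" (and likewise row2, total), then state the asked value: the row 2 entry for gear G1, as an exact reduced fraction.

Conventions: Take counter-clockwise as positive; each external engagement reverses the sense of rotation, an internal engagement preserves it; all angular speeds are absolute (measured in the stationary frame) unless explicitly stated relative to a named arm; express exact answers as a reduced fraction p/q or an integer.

row1: w_G1=19/56 w_G3=19/56 w_R=19/56
row2: w_G1=37/56 w_G3=-19/56 w_R=0
total: w_G1=1 w_G3=0 w_R=19/56
asked value: 37/56

class = planetary set [G3 = 38+2·18 = 74; Willis about the carrier]
row 1 (train locked, turned with arm): all members turn x
row 2 — arm fixed, fixed-axis ratios: sun y, ring −(38/74)·y, arm 0
boundary: total ω_ring = x − (38/74)·y = 0 and total ω_sun = x + y = 1  ⇒  y = 37/56, x = 19/56
row 2 ring = −(38/74)·37/56 = -19/56
totals (row 1 + row 2): sun 19/56 + 37/56 = 1, ring 19/56 + (-19/56) = 0, arm 19/56 + 0 = 19/56
asked cell (row2, sun) = 37/56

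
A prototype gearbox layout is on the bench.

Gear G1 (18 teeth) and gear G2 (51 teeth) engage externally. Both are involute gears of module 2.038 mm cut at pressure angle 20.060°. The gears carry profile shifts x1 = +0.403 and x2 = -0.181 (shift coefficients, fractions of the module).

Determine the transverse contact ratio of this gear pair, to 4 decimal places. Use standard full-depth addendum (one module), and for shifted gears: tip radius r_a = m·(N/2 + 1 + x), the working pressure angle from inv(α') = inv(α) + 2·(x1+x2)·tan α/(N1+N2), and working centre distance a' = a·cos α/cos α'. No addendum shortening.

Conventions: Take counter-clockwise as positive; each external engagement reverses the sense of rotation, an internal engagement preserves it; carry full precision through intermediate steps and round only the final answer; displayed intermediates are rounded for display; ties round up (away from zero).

single-mesh involute tooth geometry (18T engaging 51T at module 2.038)
base radii: r_b1 = 17.229263, r_b2 = 48.816246
tip radii: r_a1 = 21.201314, r_a2 = 53.638122
inv(α') = inv(20.060°) + 2·(+0.403-0.181)·tan α/(18+51) = 0.01739327  ⇒  α' = 21.01879°
a' = a·cos α / cos α' = 70.3110·cos 20.060°/cos 21.01879° = 70.753228
action lengths: √(r_a1²−r_b1²) = 12.355088, √(r_a2²−r_b2²) = 22.226612
base pitch p_b = π·m·cos α = 6.014147
CR = (12.355088 + 22.226612 − 70.753228·sin 21.01879°)/6.014147 = 1.530450
contact ratio ≈ 1.5304

1.5304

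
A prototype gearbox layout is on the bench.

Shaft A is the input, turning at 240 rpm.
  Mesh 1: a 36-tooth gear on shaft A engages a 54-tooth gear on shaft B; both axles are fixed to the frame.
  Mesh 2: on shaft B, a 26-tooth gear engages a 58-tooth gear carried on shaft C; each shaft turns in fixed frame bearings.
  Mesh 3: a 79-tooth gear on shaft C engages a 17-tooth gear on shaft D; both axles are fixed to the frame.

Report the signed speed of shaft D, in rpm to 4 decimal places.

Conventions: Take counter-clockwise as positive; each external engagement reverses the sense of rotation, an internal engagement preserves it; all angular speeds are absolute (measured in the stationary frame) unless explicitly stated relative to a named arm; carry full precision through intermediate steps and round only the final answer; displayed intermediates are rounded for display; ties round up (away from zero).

-333.3063 rpm

topology: fixed-axis compound train — 3 meshes, A→D
mesh 1 [36T→54T]: ω = 240.0000×36/54 = 160.0000 rpm, sense flips to −
mesh 2 [26T→58T]: ω = 160.0000×26/58 = 71.7241 rpm, sense flips to +
mesh 3 [79T→17T]: ω = 71.7241×79/17 = 333.3063 rpm, sense flips to −
signed output speed = -333.3063 rpm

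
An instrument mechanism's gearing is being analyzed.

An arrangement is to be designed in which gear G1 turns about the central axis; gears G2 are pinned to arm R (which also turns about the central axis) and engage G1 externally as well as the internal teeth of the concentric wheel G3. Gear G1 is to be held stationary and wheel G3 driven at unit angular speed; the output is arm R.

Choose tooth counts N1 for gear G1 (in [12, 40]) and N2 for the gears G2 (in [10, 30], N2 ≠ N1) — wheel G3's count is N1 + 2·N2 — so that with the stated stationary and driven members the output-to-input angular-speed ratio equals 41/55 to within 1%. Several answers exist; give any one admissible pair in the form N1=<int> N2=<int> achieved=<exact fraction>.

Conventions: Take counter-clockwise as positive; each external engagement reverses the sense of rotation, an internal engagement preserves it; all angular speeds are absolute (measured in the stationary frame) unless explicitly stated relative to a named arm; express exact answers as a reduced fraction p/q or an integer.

design class (target 41/55): planetary set
Willis with ω_sun = 0: ω_arm/ω_ring = N3/(N1+N3); set equal to 41/55  ⇒  N3/N1 = (41/55)/(1 − 41/55) = 41/14
N3 = N1 + 2·N2  ⇒  N2/N1 = (N3/N1 − 1)/2 = (41/14 − 1)/2 = 27/28
smallest multiple with N1 ≥ 12 and N2 ≥ 10: k = 1  ⇒  N1 = 1·28 = 28, N2 = 1·27 = 27 (N1 ≤ 40, N2 ≤ 30, N2 ≠ N1 ✓), N3 = 28 + 2·27 = 82
check: N3/(N1+N3) with N1 = 28, N3 = 82 gives 41/55; |achieved − target| = 0 ≤ 41/5500 ✓

N1=28 N2=27 achieved=41/55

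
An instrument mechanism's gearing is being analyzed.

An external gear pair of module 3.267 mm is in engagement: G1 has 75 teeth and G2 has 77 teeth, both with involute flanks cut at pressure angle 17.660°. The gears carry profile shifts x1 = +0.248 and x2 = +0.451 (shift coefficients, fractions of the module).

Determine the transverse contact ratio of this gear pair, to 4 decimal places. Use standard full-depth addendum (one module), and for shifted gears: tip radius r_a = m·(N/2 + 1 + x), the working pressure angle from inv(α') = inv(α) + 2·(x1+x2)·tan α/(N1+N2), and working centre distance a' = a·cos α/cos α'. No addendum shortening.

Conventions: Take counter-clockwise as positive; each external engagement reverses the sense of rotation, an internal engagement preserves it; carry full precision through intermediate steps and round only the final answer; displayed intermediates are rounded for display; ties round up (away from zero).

1.8793

class = single-mesh tooth geometry [involute pair 75T × 77T, m = 3.267]
base radii: r_b1 = 116.738915, r_b2 = 119.851953
tip radii: r_a1 = 126.589716, r_a2 = 130.519917
inv(α') = inv(17.660°) + 2·(+0.248+0.451)·tan α/(75+77) = 0.01307468  ⇒  α' = 19.17210°
a' = a·cos α / cos α' = 248.2920·cos 17.660°/cos 19.17210° = 250.483598
action lengths: √(r_a1²−r_b1²) = 48.958982, √(r_a2²−r_b2²) = 51.681313
base pitch p_b = π·m·cos α = 9.779896
CR = (48.958982 + 51.681313 − 250.483598·sin 19.17210°)/9.779896 = 1.879342
contact ratio ≈ 1.8793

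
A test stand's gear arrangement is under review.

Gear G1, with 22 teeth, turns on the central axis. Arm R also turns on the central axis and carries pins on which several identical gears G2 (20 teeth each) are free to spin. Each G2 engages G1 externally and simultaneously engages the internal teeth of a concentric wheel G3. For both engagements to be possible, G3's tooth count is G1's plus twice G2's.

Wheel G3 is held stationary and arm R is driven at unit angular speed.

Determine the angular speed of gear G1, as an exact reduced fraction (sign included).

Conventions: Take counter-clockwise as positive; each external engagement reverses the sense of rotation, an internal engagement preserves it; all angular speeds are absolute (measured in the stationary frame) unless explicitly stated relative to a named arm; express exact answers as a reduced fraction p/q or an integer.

class = planetary set [G3 = 22+2·20 = 62; Willis about the carrier]
ring teeth: 22 + 2·20 = 62
22(ω_sun−ω_arm) = −62(ω_ring−ω_arm),  ω_ring = 0, ω_arm = 1
ω_sun = 1 − (62/22)(0−1) = 42/11
exact speed ratio = 42/11

42/11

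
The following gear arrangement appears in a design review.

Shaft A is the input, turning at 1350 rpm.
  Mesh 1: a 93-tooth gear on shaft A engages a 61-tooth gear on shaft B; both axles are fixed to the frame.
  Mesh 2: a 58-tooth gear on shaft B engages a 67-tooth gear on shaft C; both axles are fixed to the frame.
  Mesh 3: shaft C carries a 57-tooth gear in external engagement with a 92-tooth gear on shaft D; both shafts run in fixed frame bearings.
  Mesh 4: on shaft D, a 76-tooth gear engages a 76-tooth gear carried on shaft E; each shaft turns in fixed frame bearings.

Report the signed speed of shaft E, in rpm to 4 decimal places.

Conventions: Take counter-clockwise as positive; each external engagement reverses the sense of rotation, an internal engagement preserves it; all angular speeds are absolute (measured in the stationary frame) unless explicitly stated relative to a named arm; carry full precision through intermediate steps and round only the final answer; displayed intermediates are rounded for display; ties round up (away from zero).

+1103.8933 rpm

topology: fixed-axis compound train — 4 meshes, A→E
mesh 1 [93T→61T]: ω = 1350.0000×93/61 = 2058.1967 rpm, sense flips to −
mesh 2 [58T→67T]: ω = 2058.1967×58/67 = 1781.7225 rpm, sense flips to +
mesh 3 [57T→92T]: ω = 1781.7225×57/92 = 1103.8933 rpm, sense flips to −
mesh 4 [76T→76T]: ω = 1103.8933×76/76 = 1103.8933 rpm, sense flips to +
signed output speed = +1103.8933 rpm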